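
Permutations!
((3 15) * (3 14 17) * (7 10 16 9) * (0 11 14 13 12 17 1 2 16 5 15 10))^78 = ((0 11 14 1 2 16 9 7)(3 10 5 15 13 12 17))^78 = (0 9 2 14)(1 11 7 16)(3 10 5 15 13 12 17)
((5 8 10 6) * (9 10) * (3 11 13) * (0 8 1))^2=((0 8 9 10 6 5 1)(3 11 13))^2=(0 9 6 1 8 10 5)(3 13 11)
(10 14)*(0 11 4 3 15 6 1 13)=(0 11 4 3 15 6 1 13)(10 14)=[11, 13, 2, 15, 3, 5, 1, 7, 8, 9, 14, 4, 12, 0, 10, 6]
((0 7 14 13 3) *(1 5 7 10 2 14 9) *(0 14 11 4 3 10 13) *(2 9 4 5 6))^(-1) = (0 14 3 4 7 5 11 2 6 1 9 10 13)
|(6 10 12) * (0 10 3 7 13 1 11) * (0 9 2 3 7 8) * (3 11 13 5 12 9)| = |(0 10 9 2 11 3 8)(1 13)(5 12 6 7)| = 28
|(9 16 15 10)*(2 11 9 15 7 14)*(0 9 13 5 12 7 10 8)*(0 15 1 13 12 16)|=10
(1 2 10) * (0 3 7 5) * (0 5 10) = (0 3 7 10 1 2) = [3, 2, 0, 7, 4, 5, 6, 10, 8, 9, 1]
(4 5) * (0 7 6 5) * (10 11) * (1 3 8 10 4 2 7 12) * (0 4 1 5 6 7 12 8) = [8, 3, 12, 0, 4, 2, 6, 7, 10, 9, 11, 1, 5] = (0 8 10 11 1 3)(2 12 5)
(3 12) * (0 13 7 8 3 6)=(0 13 7 8 3 12 6)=[13, 1, 2, 12, 4, 5, 0, 8, 3, 9, 10, 11, 6, 7]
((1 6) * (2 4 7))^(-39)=(7)(1 6)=((1 6)(2 4 7))^(-39)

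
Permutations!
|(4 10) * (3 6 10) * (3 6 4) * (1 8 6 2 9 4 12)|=6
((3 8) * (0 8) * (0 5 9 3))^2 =((0 8)(3 5 9))^2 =(3 9 5)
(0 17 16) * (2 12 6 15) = (0 17 16)(2 12 6 15) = [17, 1, 12, 3, 4, 5, 15, 7, 8, 9, 10, 11, 6, 13, 14, 2, 0, 16]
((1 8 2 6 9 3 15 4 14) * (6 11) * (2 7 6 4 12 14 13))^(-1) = (1 14 12 15 3 9 6 7 8)(2 13 4 11)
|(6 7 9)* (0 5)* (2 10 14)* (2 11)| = 12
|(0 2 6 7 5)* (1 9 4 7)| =8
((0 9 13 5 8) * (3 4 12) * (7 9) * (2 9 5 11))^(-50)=(0 5)(2 13)(3 4 12)(7 8)(9 11)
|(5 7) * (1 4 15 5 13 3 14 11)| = |(1 4 15 5 7 13 3 14 11)| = 9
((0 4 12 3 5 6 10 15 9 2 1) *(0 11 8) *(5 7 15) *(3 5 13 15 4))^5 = (0 5 9)(1 7 10)(2 3 6)(4 13 11)(8 12 15)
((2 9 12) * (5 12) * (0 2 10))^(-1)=(0 10 12 5 9 2)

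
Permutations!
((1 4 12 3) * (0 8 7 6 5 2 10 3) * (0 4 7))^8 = (12)(1 7 6 5 2 10 3) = ((0 8)(1 7 6 5 2 10 3)(4 12))^8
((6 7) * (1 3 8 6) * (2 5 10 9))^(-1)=((1 3 8 6 7)(2 5 10 9))^(-1)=(1 7 6 8 3)(2 9 10 5)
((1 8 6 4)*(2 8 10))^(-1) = ((1 10 2 8 6 4))^(-1) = (1 4 6 8 2 10)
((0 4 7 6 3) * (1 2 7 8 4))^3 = (0 7)(1 6)(2 3)(4 8)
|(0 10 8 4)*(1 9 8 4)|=3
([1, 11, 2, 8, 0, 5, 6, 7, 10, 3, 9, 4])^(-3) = [1, 11, 2, 8, 0, 5, 6, 7, 10, 3, 9, 4]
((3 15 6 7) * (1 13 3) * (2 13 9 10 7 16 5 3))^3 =(1 7 10 9)(2 13)(3 16 15 5 6)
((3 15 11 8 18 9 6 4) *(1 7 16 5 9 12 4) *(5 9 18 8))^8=(1 9 7 6 16)(3 15 11 5 18 12 4)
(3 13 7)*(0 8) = (0 8)(3 13 7) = [8, 1, 2, 13, 4, 5, 6, 3, 0, 9, 10, 11, 12, 7]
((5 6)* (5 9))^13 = (5 6 9)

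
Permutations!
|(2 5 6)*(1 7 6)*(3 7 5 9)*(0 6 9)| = 6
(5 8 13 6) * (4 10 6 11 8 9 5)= [0, 1, 2, 3, 10, 9, 4, 7, 13, 5, 6, 8, 12, 11]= (4 10 6)(5 9)(8 13 11)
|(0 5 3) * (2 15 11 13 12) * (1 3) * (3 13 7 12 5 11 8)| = 24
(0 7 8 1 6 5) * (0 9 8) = (0 7)(1 6 5 9 8) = [7, 6, 2, 3, 4, 9, 5, 0, 1, 8]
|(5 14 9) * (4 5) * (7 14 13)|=|(4 5 13 7 14 9)|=6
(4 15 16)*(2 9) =(2 9)(4 15 16) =[0, 1, 9, 3, 15, 5, 6, 7, 8, 2, 10, 11, 12, 13, 14, 16, 4]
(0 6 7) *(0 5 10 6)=(5 10 6 7)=[0, 1, 2, 3, 4, 10, 7, 5, 8, 9, 6]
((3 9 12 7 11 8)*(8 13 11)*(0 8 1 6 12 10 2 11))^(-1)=((0 8 3 9 10 2 11 13)(1 6 12 7))^(-1)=(0 13 11 2 10 9 3 8)(1 7 12 6)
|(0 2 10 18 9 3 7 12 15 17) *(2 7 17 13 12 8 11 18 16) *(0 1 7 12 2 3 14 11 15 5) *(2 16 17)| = 60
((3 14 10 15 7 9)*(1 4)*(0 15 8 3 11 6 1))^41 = (0 15 7 9 11 6 1 4)(3 14 10 8)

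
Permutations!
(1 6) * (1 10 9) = [0, 6, 2, 3, 4, 5, 10, 7, 8, 1, 9] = (1 6 10 9)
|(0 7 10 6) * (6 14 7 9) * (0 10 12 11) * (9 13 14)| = |(0 13 14 7 12 11)(6 10 9)| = 6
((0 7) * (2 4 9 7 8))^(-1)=(0 7 9 4 2 8)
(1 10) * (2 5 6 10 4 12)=(1 4 12 2 5 6 10)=[0, 4, 5, 3, 12, 6, 10, 7, 8, 9, 1, 11, 2]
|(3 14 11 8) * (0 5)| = 4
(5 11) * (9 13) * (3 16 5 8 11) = [0, 1, 2, 16, 4, 3, 6, 7, 11, 13, 10, 8, 12, 9, 14, 15, 5] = (3 16 5)(8 11)(9 13)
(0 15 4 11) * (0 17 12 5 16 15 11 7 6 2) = (0 11 17 12 5 16 15 4 7 6 2) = [11, 1, 0, 3, 7, 16, 2, 6, 8, 9, 10, 17, 5, 13, 14, 4, 15, 12]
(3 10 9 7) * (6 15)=(3 10 9 7)(6 15)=[0, 1, 2, 10, 4, 5, 15, 3, 8, 7, 9, 11, 12, 13, 14, 6]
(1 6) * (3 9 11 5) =(1 6)(3 9 11 5) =[0, 6, 2, 9, 4, 3, 1, 7, 8, 11, 10, 5]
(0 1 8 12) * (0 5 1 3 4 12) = (0 3 4 12 5 1 8) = [3, 8, 2, 4, 12, 1, 6, 7, 0, 9, 10, 11, 5]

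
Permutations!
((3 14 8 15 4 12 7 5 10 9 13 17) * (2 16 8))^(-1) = (2 14 3 17 13 9 10 5 7 12 4 15 8 16) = ((2 16 8 15 4 12 7 5 10 9 13 17 3 14))^(-1)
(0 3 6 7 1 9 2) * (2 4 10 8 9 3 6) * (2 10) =(0 6 7 1 3 10 8 9 4 2) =[6, 3, 0, 10, 2, 5, 7, 1, 9, 4, 8]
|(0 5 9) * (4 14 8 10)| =12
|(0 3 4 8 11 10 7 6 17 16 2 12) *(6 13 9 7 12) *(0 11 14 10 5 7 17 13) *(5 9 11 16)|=|(0 3 4 8 14 10 12 16 2 6 13 11 9 17 5 7)|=16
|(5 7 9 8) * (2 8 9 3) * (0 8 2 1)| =|(9)(0 8 5 7 3 1)| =6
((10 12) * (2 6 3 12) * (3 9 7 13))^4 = (2 13)(3 6)(7 10)(9 12)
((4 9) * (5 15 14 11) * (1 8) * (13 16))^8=(16)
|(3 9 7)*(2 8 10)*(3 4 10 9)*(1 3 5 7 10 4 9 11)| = 9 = |(1 3 5 7 9 10 2 8 11)|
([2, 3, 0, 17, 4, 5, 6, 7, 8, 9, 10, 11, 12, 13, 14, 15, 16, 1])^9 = [2, 1, 0, 3, 4, 5, 6, 7, 8, 9, 10, 11, 12, 13, 14, 15, 16, 17]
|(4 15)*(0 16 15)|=4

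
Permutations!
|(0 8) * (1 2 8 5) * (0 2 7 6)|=|(0 5 1 7 6)(2 8)|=10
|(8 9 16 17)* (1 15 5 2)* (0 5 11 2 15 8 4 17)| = 18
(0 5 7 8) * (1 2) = [5, 2, 1, 3, 4, 7, 6, 8, 0] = (0 5 7 8)(1 2)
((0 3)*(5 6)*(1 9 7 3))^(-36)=(0 3 7 9 1)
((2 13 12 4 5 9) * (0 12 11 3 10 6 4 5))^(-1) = ((0 12 5 9 2 13 11 3 10 6 4))^(-1) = (0 4 6 10 3 11 13 2 9 5 12)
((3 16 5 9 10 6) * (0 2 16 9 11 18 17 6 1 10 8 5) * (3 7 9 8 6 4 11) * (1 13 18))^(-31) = ((0 2 16)(1 10 13 18 17 4 11)(3 8 5)(6 7 9))^(-31) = (0 16 2)(1 17 10 4 13 11 18)(3 5 8)(6 9 7)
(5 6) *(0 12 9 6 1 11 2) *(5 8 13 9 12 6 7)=[6, 11, 0, 3, 4, 1, 8, 5, 13, 7, 10, 2, 12, 9]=(0 6 8 13 9 7 5 1 11 2)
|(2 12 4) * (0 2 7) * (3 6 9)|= 15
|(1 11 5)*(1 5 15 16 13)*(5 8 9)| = |(1 11 15 16 13)(5 8 9)| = 15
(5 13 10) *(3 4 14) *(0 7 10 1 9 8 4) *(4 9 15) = (0 7 10 5 13 1 15 4 14 3)(8 9) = [7, 15, 2, 0, 14, 13, 6, 10, 9, 8, 5, 11, 12, 1, 3, 4]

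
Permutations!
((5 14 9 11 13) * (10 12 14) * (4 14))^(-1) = ((4 14 9 11 13 5 10 12))^(-1) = (4 12 10 5 13 11 9 14)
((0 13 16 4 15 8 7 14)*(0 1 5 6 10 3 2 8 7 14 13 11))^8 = (4 13 15 16 7)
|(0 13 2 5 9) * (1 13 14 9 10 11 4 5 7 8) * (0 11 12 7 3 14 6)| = |(0 6)(1 13 2 3 14 9 11 4 5 10 12 7 8)| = 26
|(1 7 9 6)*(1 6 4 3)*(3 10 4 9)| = |(1 7 3)(4 10)| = 6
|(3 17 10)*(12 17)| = 4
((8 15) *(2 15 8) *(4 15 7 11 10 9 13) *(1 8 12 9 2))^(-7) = ((1 8 12 9 13 4 15)(2 7 11 10))^(-7) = (15)(2 7 11 10)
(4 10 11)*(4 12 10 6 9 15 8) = (4 6 9 15 8)(10 11 12) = [0, 1, 2, 3, 6, 5, 9, 7, 4, 15, 11, 12, 10, 13, 14, 8]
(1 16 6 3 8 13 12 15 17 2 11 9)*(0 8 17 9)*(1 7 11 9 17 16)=(0 8 13 12 15 17 2 9 7 11)(3 16 6)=[8, 1, 9, 16, 4, 5, 3, 11, 13, 7, 10, 0, 15, 12, 14, 17, 6, 2]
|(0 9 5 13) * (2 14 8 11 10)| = 20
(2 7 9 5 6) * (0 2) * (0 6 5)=(0 2 7 9)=[2, 1, 7, 3, 4, 5, 6, 9, 8, 0]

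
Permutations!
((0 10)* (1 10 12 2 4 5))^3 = (0 4 10 2 1 12 5)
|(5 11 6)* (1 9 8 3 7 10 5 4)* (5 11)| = 9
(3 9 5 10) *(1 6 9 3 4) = [0, 6, 2, 3, 1, 10, 9, 7, 8, 5, 4] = (1 6 9 5 10 4)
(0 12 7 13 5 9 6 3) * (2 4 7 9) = [12, 1, 4, 0, 7, 2, 3, 13, 8, 6, 10, 11, 9, 5] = (0 12 9 6 3)(2 4 7 13 5)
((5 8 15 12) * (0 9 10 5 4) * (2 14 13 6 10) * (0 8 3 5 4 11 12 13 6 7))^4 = (0 6 15 9 10 13 2 4 7 14 8)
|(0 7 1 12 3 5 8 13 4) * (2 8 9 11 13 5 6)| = |(0 7 1 12 3 6 2 8 5 9 11 13 4)| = 13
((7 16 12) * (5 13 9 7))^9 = (5 7)(9 12)(13 16)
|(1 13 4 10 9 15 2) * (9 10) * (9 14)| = |(1 13 4 14 9 15 2)| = 7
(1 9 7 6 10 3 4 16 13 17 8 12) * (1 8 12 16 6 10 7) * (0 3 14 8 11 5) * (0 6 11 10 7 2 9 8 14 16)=[3, 8, 9, 4, 11, 6, 2, 7, 0, 1, 16, 5, 10, 17, 14, 15, 13, 12]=(0 3 4 11 5 6 2 9 1 8)(10 16 13 17 12)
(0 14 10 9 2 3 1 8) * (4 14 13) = (0 13 4 14 10 9 2 3 1 8) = [13, 8, 3, 1, 14, 5, 6, 7, 0, 2, 9, 11, 12, 4, 10]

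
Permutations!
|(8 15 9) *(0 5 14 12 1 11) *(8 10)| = 12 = |(0 5 14 12 1 11)(8 15 9 10)|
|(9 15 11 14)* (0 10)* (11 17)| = |(0 10)(9 15 17 11 14)| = 10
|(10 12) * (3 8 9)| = 6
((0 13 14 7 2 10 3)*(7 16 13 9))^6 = (16)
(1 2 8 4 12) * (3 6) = [0, 2, 8, 6, 12, 5, 3, 7, 4, 9, 10, 11, 1] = (1 2 8 4 12)(3 6)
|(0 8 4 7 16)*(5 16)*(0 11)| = 7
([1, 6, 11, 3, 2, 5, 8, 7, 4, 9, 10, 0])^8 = (0 1 6 8 4 2 11)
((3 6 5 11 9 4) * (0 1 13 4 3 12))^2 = ((0 1 13 4 12)(3 6 5 11 9))^2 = (0 13 12 1 4)(3 5 9 6 11)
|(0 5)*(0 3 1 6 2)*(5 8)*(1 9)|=8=|(0 8 5 3 9 1 6 2)|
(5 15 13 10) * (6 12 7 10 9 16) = [0, 1, 2, 3, 4, 15, 12, 10, 8, 16, 5, 11, 7, 9, 14, 13, 6] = (5 15 13 9 16 6 12 7 10)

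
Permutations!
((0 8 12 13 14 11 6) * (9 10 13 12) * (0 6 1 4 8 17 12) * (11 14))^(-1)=(0 12 17)(1 11 13 10 9 8 4)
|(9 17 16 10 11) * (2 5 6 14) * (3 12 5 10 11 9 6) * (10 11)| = |(2 11 6 14)(3 12 5)(9 17 16 10)| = 12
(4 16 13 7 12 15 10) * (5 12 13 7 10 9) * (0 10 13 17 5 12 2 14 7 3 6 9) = (0 10 4 16 3 6 9 12 15)(2 14 7 17 5) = [10, 1, 14, 6, 16, 2, 9, 17, 8, 12, 4, 11, 15, 13, 7, 0, 3, 5]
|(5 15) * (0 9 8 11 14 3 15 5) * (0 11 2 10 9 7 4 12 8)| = 8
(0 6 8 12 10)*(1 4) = (0 6 8 12 10)(1 4) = [6, 4, 2, 3, 1, 5, 8, 7, 12, 9, 0, 11, 10]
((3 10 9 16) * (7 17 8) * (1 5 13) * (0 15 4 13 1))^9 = (17)(0 15 4 13)(1 5)(3 10 9 16)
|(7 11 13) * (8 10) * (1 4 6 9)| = 12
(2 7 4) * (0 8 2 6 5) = (0 8 2 7 4 6 5) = [8, 1, 7, 3, 6, 0, 5, 4, 2]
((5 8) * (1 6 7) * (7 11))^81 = (1 6 11 7)(5 8)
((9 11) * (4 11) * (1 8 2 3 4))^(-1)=(1 9 11 4 3 2 8)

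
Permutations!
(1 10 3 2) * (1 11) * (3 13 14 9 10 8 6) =(1 8 6 3 2 11)(9 10 13 14) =[0, 8, 11, 2, 4, 5, 3, 7, 6, 10, 13, 1, 12, 14, 9]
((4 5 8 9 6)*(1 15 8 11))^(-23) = ((1 15 8 9 6 4 5 11))^(-23) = (1 15 8 9 6 4 5 11)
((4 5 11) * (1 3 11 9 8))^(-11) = (1 4 8 11 9 3 5)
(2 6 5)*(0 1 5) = (0 1 5 2 6) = [1, 5, 6, 3, 4, 2, 0]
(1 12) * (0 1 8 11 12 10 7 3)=(0 1 10 7 3)(8 11 12)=[1, 10, 2, 0, 4, 5, 6, 3, 11, 9, 7, 12, 8]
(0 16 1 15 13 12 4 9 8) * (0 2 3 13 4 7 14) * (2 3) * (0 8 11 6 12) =[16, 15, 2, 13, 9, 5, 12, 14, 3, 11, 10, 6, 7, 0, 8, 4, 1] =(0 16 1 15 4 9 11 6 12 7 14 8 3 13)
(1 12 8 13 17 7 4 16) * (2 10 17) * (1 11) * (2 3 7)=(1 12 8 13 3 7 4 16 11)(2 10 17)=[0, 12, 10, 7, 16, 5, 6, 4, 13, 9, 17, 1, 8, 3, 14, 15, 11, 2]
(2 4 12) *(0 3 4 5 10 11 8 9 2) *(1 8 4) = (0 3 1 8 9 2 5 10 11 4 12) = [3, 8, 5, 1, 12, 10, 6, 7, 9, 2, 11, 4, 0]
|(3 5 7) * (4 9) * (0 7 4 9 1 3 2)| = |(9)(0 7 2)(1 3 5 4)| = 12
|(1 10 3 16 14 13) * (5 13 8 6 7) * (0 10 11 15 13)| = 36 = |(0 10 3 16 14 8 6 7 5)(1 11 15 13)|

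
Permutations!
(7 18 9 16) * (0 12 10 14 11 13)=(0 12 10 14 11 13)(7 18 9 16)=[12, 1, 2, 3, 4, 5, 6, 18, 8, 16, 14, 13, 10, 0, 11, 15, 7, 17, 9]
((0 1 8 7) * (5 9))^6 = ((0 1 8 7)(5 9))^6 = (9)(0 8)(1 7)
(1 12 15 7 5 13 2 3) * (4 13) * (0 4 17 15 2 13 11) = (0 4 11)(1 12 2 3)(5 17 15 7) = [4, 12, 3, 1, 11, 17, 6, 5, 8, 9, 10, 0, 2, 13, 14, 7, 16, 15]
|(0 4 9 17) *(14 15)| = 4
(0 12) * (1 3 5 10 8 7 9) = [12, 3, 2, 5, 4, 10, 6, 9, 7, 1, 8, 11, 0] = (0 12)(1 3 5 10 8 7 9)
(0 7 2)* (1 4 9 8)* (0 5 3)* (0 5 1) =(0 7 2 1 4 9 8)(3 5) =[7, 4, 1, 5, 9, 3, 6, 2, 0, 8]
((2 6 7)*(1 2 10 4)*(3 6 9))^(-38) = ((1 2 9 3 6 7 10 4))^(-38) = (1 9 6 10)(2 3 7 4)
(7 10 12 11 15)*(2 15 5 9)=(2 15 7 10 12 11 5 9)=[0, 1, 15, 3, 4, 9, 6, 10, 8, 2, 12, 5, 11, 13, 14, 7]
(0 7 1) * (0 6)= [7, 6, 2, 3, 4, 5, 0, 1]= (0 7 1 6)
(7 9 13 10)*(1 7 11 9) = [0, 7, 2, 3, 4, 5, 6, 1, 8, 13, 11, 9, 12, 10] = (1 7)(9 13 10 11)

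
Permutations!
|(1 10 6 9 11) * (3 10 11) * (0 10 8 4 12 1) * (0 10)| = |(1 11 10 6 9 3 8 4 12)| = 9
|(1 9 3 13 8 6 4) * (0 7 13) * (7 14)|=|(0 14 7 13 8 6 4 1 9 3)|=10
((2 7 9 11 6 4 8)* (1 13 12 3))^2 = (1 12)(2 9 6 8 7 11 4)(3 13)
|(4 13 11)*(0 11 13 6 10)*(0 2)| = 6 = |(13)(0 11 4 6 10 2)|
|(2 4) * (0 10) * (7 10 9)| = |(0 9 7 10)(2 4)| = 4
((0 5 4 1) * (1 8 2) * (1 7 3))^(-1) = (0 1 3 7 2 8 4 5)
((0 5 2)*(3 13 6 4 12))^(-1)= ((0 5 2)(3 13 6 4 12))^(-1)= (0 2 5)(3 12 4 6 13)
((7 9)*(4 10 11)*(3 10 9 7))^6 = (3 10 11 4 9)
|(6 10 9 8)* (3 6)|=|(3 6 10 9 8)|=5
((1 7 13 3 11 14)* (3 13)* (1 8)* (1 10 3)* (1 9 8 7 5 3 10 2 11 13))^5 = (1 5 3 13)(2 8 9 7 14 11)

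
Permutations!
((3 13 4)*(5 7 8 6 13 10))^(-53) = (3 7 13 10 8 4 5 6)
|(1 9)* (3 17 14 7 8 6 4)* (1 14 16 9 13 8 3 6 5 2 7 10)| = 12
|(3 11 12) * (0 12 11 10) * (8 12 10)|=|(0 10)(3 8 12)|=6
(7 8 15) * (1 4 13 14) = (1 4 13 14)(7 8 15) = [0, 4, 2, 3, 13, 5, 6, 8, 15, 9, 10, 11, 12, 14, 1, 7]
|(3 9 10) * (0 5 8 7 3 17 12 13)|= |(0 5 8 7 3 9 10 17 12 13)|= 10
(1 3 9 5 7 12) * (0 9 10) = [9, 3, 2, 10, 4, 7, 6, 12, 8, 5, 0, 11, 1] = (0 9 5 7 12 1 3 10)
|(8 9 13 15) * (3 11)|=|(3 11)(8 9 13 15)|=4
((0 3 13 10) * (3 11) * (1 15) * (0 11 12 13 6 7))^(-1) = (0 7 6 3 11 10 13 12)(1 15)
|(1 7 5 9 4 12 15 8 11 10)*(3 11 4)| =28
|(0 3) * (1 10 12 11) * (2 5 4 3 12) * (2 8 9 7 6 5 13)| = 12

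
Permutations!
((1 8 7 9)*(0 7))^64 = ((0 7 9 1 8))^64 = (0 8 1 9 7)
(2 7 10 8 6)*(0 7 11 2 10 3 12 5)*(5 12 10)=(12)(0 7 3 10 8 6 5)(2 11)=[7, 1, 11, 10, 4, 0, 5, 3, 6, 9, 8, 2, 12]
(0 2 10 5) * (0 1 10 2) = (1 10 5) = [0, 10, 2, 3, 4, 1, 6, 7, 8, 9, 5]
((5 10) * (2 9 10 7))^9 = ((2 9 10 5 7))^9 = (2 7 5 10 9)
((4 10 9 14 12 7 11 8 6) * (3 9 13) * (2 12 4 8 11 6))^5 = (3 13 10 4 14 9)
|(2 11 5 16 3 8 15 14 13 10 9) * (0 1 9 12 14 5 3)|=|(0 1 9 2 11 3 8 15 5 16)(10 12 14 13)|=20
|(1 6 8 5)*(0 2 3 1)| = |(0 2 3 1 6 8 5)| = 7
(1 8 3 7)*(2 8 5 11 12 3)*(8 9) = (1 5 11 12 3 7)(2 9 8) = [0, 5, 9, 7, 4, 11, 6, 1, 2, 8, 10, 12, 3]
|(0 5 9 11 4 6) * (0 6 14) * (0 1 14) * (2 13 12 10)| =20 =|(0 5 9 11 4)(1 14)(2 13 12 10)|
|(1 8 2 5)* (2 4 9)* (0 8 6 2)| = 4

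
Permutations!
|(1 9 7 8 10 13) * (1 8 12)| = |(1 9 7 12)(8 10 13)| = 12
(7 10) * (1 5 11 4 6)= (1 5 11 4 6)(7 10)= [0, 5, 2, 3, 6, 11, 1, 10, 8, 9, 7, 4]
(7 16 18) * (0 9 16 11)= (0 9 16 18 7 11)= [9, 1, 2, 3, 4, 5, 6, 11, 8, 16, 10, 0, 12, 13, 14, 15, 18, 17, 7]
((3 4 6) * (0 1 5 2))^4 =(3 4 6)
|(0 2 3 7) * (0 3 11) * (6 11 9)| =10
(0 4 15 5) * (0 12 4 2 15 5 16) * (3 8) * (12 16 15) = (0 2 12 4 5 16)(3 8) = [2, 1, 12, 8, 5, 16, 6, 7, 3, 9, 10, 11, 4, 13, 14, 15, 0]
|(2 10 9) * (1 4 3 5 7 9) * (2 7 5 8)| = 6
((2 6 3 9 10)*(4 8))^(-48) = ((2 6 3 9 10)(4 8))^(-48) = (2 3 10 6 9)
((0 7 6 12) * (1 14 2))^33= ((0 7 6 12)(1 14 2))^33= (14)(0 7 6 12)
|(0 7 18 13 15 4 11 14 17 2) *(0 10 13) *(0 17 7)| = 10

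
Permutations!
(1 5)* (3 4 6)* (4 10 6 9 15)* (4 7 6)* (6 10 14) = (1 5)(3 14 6)(4 9 15 7 10) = [0, 5, 2, 14, 9, 1, 3, 10, 8, 15, 4, 11, 12, 13, 6, 7]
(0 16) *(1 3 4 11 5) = (0 16)(1 3 4 11 5) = [16, 3, 2, 4, 11, 1, 6, 7, 8, 9, 10, 5, 12, 13, 14, 15, 0]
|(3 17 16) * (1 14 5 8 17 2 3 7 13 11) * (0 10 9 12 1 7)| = 30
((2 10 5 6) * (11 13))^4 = (13)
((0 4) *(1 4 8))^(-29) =((0 8 1 4))^(-29) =(0 4 1 8)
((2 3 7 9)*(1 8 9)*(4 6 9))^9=((1 8 4 6 9 2 3 7))^9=(1 8 4 6 9 2 3 7)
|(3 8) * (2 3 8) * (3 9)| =3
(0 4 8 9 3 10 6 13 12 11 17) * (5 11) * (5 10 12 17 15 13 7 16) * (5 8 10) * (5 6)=(0 4 10 5 11 15 13 17)(3 12 6 7 16 8 9)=[4, 1, 2, 12, 10, 11, 7, 16, 9, 3, 5, 15, 6, 17, 14, 13, 8, 0]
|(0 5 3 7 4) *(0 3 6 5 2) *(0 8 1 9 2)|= |(1 9 2 8)(3 7 4)(5 6)|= 12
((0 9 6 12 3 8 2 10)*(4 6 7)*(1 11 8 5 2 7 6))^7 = ((0 9 6 12 3 5 2 10)(1 11 8 7 4))^7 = (0 10 2 5 3 12 6 9)(1 8 4 11 7)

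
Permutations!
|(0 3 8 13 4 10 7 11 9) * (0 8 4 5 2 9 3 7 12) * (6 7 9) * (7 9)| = |(0 7 11 3 4 10 12)(2 6 9 8 13 5)| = 42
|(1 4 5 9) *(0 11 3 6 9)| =8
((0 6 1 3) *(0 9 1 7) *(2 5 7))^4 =(0 7 5 2 6)(1 3 9)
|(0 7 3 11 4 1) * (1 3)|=|(0 7 1)(3 11 4)|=3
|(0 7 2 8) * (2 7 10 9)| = |(0 10 9 2 8)| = 5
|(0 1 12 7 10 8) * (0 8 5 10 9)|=|(0 1 12 7 9)(5 10)|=10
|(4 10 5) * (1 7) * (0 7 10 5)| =|(0 7 1 10)(4 5)| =4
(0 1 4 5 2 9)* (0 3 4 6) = (0 1 6)(2 9 3 4 5) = [1, 6, 9, 4, 5, 2, 0, 7, 8, 3]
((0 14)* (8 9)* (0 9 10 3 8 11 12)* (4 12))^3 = (0 11)(4 14)(9 12)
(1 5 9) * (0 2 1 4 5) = [2, 0, 1, 3, 5, 9, 6, 7, 8, 4] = (0 2 1)(4 5 9)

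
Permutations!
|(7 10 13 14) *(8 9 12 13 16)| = |(7 10 16 8 9 12 13 14)| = 8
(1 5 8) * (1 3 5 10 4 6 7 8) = (1 10 4 6 7 8 3 5) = [0, 10, 2, 5, 6, 1, 7, 8, 3, 9, 4]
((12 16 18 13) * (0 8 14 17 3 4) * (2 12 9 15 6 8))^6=(0 9 3 18 14 12 6)(2 15 4 13 17 16 8)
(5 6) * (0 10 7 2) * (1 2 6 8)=(0 10 7 6 5 8 1 2)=[10, 2, 0, 3, 4, 8, 5, 6, 1, 9, 7]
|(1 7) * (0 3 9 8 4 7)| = 7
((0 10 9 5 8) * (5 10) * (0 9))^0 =((0 5 8 9 10))^0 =(10)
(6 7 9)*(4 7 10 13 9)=(4 7)(6 10 13 9)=[0, 1, 2, 3, 7, 5, 10, 4, 8, 6, 13, 11, 12, 9]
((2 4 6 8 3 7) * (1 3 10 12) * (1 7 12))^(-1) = (1 10 8 6 4 2 7 12 3)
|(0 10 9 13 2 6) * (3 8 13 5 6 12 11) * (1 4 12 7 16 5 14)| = |(0 10 9 14 1 4 12 11 3 8 13 2 7 16 5 6)| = 16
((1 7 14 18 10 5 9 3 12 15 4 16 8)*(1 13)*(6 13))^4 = ((1 7 14 18 10 5 9 3 12 15 4 16 8 6 13))^4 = (1 10 12 8 7 5 15 6 14 9 4 13 18 3 16)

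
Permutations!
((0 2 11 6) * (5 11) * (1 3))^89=((0 2 5 11 6)(1 3))^89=(0 6 11 5 2)(1 3)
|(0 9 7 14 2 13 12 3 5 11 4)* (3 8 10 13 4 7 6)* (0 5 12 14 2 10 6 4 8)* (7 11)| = |(0 9 4 5 7 2 8 6 3 12)(10 13 14)| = 30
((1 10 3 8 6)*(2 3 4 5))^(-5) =((1 10 4 5 2 3 8 6))^(-5) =(1 5 8 10 2 6 4 3)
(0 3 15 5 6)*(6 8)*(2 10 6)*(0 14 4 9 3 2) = [2, 1, 10, 15, 9, 8, 14, 7, 0, 3, 6, 11, 12, 13, 4, 5] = (0 2 10 6 14 4 9 3 15 5 8)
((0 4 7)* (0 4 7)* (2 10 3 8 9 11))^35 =(0 4 7)(2 11 9 8 3 10)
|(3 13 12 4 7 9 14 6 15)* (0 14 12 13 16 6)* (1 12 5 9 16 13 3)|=14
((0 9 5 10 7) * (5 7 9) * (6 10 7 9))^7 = ((0 5 7)(6 10))^7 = (0 5 7)(6 10)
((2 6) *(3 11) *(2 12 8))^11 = ((2 6 12 8)(3 11))^11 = (2 8 12 6)(3 11)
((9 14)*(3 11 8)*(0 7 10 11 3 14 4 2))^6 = ((0 7 10 11 8 14 9 4 2))^6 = (0 9 11)(2 14 10)(4 8 7)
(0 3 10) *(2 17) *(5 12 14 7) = (0 3 10)(2 17)(5 12 14 7) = [3, 1, 17, 10, 4, 12, 6, 5, 8, 9, 0, 11, 14, 13, 7, 15, 16, 2]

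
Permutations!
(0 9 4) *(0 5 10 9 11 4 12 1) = (0 11 4 5 10 9 12 1) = [11, 0, 2, 3, 5, 10, 6, 7, 8, 12, 9, 4, 1]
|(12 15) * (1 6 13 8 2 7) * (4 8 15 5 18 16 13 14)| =|(1 6 14 4 8 2 7)(5 18 16 13 15 12)| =42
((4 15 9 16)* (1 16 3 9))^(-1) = (1 15 4 16)(3 9)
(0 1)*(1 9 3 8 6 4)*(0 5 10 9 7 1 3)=[7, 5, 2, 8, 3, 10, 4, 1, 6, 0, 9]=(0 7 1 5 10 9)(3 8 6 4)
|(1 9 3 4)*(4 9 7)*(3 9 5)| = 6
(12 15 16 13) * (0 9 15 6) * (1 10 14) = [9, 10, 2, 3, 4, 5, 0, 7, 8, 15, 14, 11, 6, 12, 1, 16, 13] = (0 9 15 16 13 12 6)(1 10 14)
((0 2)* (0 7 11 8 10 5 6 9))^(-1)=(0 9 6 5 10 8 11 7 2)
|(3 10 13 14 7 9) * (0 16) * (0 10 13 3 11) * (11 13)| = |(0 16 10 3 11)(7 9 13 14)| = 20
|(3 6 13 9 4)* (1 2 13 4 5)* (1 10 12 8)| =24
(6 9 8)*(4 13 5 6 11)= [0, 1, 2, 3, 13, 6, 9, 7, 11, 8, 10, 4, 12, 5]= (4 13 5 6 9 8 11)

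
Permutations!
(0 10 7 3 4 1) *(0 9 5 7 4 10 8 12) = (0 8 12)(1 9 5 7 3 10 4) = [8, 9, 2, 10, 1, 7, 6, 3, 12, 5, 4, 11, 0]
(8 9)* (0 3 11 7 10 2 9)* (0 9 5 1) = (0 3 11 7 10 2 5 1)(8 9) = [3, 0, 5, 11, 4, 1, 6, 10, 9, 8, 2, 7]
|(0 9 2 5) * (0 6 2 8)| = |(0 9 8)(2 5 6)| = 3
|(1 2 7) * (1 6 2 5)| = 6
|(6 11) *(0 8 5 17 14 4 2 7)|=|(0 8 5 17 14 4 2 7)(6 11)|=8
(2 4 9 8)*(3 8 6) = (2 4 9 6 3 8) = [0, 1, 4, 8, 9, 5, 3, 7, 2, 6]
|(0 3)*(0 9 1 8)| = 5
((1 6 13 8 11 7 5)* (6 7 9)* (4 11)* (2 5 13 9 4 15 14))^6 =((1 7 13 8 15 14 2 5)(4 11)(6 9))^6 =(1 2 15 13)(5 14 8 7)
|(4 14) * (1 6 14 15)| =5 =|(1 6 14 4 15)|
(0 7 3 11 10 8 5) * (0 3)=(0 7)(3 11 10 8 5)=[7, 1, 2, 11, 4, 3, 6, 0, 5, 9, 8, 10]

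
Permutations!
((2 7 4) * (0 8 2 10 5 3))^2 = ((0 8 2 7 4 10 5 3))^2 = (0 2 4 5)(3 8 7 10)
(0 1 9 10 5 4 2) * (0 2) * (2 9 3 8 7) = (0 1 3 8 7 2 9 10 5 4) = [1, 3, 9, 8, 0, 4, 6, 2, 7, 10, 5]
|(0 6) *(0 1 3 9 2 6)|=5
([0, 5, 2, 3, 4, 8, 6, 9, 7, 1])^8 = [0, 7, 2, 3, 4, 9, 6, 5, 1, 8]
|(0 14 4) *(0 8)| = 4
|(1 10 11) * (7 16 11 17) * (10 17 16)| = 6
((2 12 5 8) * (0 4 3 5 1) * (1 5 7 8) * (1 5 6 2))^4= (0 8 3)(1 7 4)(2 12 6)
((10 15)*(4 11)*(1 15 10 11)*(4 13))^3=((1 15 11 13 4))^3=(1 13 15 4 11)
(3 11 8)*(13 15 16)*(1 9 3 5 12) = (1 9 3 11 8 5 12)(13 15 16) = [0, 9, 2, 11, 4, 12, 6, 7, 5, 3, 10, 8, 1, 15, 14, 16, 13]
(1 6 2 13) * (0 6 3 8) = (0 6 2 13 1 3 8) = [6, 3, 13, 8, 4, 5, 2, 7, 0, 9, 10, 11, 12, 1]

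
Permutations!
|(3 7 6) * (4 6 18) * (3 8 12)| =|(3 7 18 4 6 8 12)| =7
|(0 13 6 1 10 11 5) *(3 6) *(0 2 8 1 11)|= 10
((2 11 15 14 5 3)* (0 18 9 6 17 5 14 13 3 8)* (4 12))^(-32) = (0 6 8 9 5 18 17)(2 13 11 3 15)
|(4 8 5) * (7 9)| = 6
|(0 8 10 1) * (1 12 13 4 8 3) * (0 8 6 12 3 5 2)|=12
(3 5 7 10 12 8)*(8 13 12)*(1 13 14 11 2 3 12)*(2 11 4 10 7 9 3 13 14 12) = (1 14 4 10 8 2 13)(3 5 9) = [0, 14, 13, 5, 10, 9, 6, 7, 2, 3, 8, 11, 12, 1, 4]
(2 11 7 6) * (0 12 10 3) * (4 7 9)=(0 12 10 3)(2 11 9 4 7 6)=[12, 1, 11, 0, 7, 5, 2, 6, 8, 4, 3, 9, 10]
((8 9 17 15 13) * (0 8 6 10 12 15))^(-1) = (0 17 9 8)(6 13 15 12 10)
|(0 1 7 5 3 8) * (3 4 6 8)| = |(0 1 7 5 4 6 8)| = 7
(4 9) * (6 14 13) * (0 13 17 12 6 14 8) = (0 13 14 17 12 6 8)(4 9) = [13, 1, 2, 3, 9, 5, 8, 7, 0, 4, 10, 11, 6, 14, 17, 15, 16, 12]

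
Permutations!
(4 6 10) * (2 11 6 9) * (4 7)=(2 11 6 10 7 4 9)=[0, 1, 11, 3, 9, 5, 10, 4, 8, 2, 7, 6]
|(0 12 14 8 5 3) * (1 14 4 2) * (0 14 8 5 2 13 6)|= 15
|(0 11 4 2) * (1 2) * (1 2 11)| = 5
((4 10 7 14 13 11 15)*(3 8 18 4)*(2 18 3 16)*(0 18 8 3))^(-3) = ((0 18 4 10 7 14 13 11 15 16 2 8))^(-3) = (0 16 13 10)(2 11 7 18)(4 8 15 14)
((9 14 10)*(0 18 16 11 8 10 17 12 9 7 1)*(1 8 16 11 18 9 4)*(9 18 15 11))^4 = ((0 18 9 14 17 12 4 1)(7 8 10)(11 16 15))^4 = (0 17)(1 14)(4 9)(7 8 10)(11 16 15)(12 18)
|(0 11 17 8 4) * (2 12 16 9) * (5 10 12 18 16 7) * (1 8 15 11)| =12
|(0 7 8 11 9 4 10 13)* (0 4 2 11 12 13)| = |(0 7 8 12 13 4 10)(2 11 9)| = 21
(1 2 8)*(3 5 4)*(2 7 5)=[0, 7, 8, 2, 3, 4, 6, 5, 1]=(1 7 5 4 3 2 8)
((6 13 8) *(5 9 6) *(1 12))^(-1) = (1 12)(5 8 13 6 9)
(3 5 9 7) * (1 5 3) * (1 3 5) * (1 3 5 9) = (1 3 9 7 5) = [0, 3, 2, 9, 4, 1, 6, 5, 8, 7]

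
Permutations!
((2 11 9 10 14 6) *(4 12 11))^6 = (2 14 9 12)(4 6 10 11)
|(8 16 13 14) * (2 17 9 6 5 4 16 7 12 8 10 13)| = 21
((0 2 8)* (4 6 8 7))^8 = ((0 2 7 4 6 8))^8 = (0 7 6)(2 4 8)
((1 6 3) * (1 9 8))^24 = ((1 6 3 9 8))^24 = (1 8 9 3 6)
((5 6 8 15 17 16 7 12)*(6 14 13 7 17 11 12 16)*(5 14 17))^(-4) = ((5 17 6 8 15 11 12 14 13 7 16))^(-4) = (5 14 8 16 12 6 7 11 17 13 15)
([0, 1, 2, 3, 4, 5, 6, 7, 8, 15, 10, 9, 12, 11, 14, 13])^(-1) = (9 11 13 15)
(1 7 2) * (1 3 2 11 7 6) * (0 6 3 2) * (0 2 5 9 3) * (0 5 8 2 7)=(0 6 1 5 9 3 7 11)(2 8)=[6, 5, 8, 7, 4, 9, 1, 11, 2, 3, 10, 0]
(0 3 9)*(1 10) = (0 3 9)(1 10) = [3, 10, 2, 9, 4, 5, 6, 7, 8, 0, 1]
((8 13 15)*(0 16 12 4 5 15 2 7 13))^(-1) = (0 8 15 5 4 12 16)(2 13 7)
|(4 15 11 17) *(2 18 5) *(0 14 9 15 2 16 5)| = |(0 14 9 15 11 17 4 2 18)(5 16)| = 18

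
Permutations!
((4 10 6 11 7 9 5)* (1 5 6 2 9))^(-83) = ((1 5 4 10 2 9 6 11 7))^(-83) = (1 11 9 10 5 7 6 2 4)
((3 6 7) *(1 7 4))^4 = ((1 7 3 6 4))^4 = (1 4 6 3 7)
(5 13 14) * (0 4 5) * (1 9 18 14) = (0 4 5 13 1 9 18 14) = [4, 9, 2, 3, 5, 13, 6, 7, 8, 18, 10, 11, 12, 1, 0, 15, 16, 17, 14]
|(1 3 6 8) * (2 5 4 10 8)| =8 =|(1 3 6 2 5 4 10 8)|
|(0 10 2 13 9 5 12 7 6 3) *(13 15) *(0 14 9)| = |(0 10 2 15 13)(3 14 9 5 12 7 6)| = 35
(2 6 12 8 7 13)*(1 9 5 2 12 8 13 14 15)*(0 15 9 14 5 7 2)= (0 15 1 14 9 7 5)(2 6 8)(12 13)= [15, 14, 6, 3, 4, 0, 8, 5, 2, 7, 10, 11, 13, 12, 9, 1]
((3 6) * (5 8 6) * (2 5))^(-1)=(2 3 6 8 5)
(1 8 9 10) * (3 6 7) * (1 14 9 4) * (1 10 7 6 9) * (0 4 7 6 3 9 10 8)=[4, 0, 2, 10, 8, 5, 3, 9, 7, 6, 14, 11, 12, 13, 1]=(0 4 8 7 9 6 3 10 14 1)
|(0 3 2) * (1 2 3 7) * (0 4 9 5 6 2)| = 15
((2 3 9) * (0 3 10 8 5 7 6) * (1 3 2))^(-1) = ((0 2 10 8 5 7 6)(1 3 9))^(-1) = (0 6 7 5 8 10 2)(1 9 3)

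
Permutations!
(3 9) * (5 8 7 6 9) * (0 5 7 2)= (0 5 8 2)(3 7 6 9)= [5, 1, 0, 7, 4, 8, 9, 6, 2, 3]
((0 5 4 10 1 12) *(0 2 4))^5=(12)(0 5)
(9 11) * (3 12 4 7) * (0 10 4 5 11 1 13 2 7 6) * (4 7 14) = [10, 13, 14, 12, 6, 11, 0, 3, 8, 1, 7, 9, 5, 2, 4] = (0 10 7 3 12 5 11 9 1 13 2 14 4 6)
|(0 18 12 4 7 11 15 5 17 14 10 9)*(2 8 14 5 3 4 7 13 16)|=|(0 18 12 7 11 15 3 4 13 16 2 8 14 10 9)(5 17)|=30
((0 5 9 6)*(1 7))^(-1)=(0 6 9 5)(1 7)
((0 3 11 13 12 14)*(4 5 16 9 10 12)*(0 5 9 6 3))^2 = ((3 11 13 4 9 10 12 14 5 16 6))^2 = (3 13 9 12 5 6 11 4 10 14 16)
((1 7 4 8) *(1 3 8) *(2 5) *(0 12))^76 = ((0 12)(1 7 4)(2 5)(3 8))^76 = (12)(1 7 4)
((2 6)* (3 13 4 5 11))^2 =((2 6)(3 13 4 5 11))^2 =(3 4 11 13 5)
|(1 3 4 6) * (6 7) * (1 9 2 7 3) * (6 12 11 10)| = 14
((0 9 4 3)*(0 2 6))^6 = (9)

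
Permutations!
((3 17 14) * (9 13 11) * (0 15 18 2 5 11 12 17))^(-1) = ((0 15 18 2 5 11 9 13 12 17 14 3))^(-1) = (0 3 14 17 12 13 9 11 5 2 18 15)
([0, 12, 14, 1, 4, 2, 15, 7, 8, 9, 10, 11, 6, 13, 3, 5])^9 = [0, 12, 14, 1, 4, 2, 15, 7, 8, 9, 10, 11, 6, 13, 3, 5]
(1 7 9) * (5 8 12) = (1 7 9)(5 8 12) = [0, 7, 2, 3, 4, 8, 6, 9, 12, 1, 10, 11, 5]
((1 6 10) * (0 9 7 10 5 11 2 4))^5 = (0 6)(1 4)(2 10)(5 9)(7 11)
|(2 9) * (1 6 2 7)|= |(1 6 2 9 7)|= 5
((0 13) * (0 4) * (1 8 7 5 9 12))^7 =((0 13 4)(1 8 7 5 9 12))^7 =(0 13 4)(1 8 7 5 9 12)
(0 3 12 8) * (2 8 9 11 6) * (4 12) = (0 3 4 12 9 11 6 2 8) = [3, 1, 8, 4, 12, 5, 2, 7, 0, 11, 10, 6, 9]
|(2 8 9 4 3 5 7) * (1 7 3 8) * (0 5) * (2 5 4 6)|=10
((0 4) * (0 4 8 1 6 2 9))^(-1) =((0 8 1 6 2 9))^(-1) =(0 9 2 6 1 8)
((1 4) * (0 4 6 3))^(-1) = (0 3 6 1 4)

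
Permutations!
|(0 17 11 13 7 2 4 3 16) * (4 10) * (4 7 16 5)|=|(0 17 11 13 16)(2 10 7)(3 5 4)|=15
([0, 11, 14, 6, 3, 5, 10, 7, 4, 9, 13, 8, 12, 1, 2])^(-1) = (1 13 10 6 3 4 8 11)(2 14)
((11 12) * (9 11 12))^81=(12)(9 11)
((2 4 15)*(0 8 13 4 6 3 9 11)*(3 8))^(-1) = (0 11 9 3)(2 15 4 13 8 6)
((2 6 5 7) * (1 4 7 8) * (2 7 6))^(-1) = ((1 4 6 5 8))^(-1) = (1 8 5 6 4)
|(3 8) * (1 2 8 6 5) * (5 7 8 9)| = 4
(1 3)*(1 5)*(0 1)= (0 1 3 5)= [1, 3, 2, 5, 4, 0]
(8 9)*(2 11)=(2 11)(8 9)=[0, 1, 11, 3, 4, 5, 6, 7, 9, 8, 10, 2]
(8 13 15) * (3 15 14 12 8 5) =(3 15 5)(8 13 14 12) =[0, 1, 2, 15, 4, 3, 6, 7, 13, 9, 10, 11, 8, 14, 12, 5]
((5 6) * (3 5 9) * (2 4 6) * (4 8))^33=(2 3 6 8 5 9 4)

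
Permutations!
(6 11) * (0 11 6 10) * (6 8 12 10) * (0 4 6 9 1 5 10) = (0 11 9 1 5 10 4 6 8 12) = [11, 5, 2, 3, 6, 10, 8, 7, 12, 1, 4, 9, 0]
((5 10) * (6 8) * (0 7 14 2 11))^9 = ((0 7 14 2 11)(5 10)(6 8))^9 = (0 11 2 14 7)(5 10)(6 8)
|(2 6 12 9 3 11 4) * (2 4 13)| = 7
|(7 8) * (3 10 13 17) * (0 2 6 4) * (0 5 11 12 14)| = 8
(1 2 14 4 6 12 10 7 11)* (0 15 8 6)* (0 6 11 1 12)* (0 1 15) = [0, 2, 14, 3, 6, 5, 1, 15, 11, 9, 7, 12, 10, 13, 4, 8] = (1 2 14 4 6)(7 15 8 11 12 10)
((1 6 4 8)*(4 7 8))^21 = ((1 6 7 8))^21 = (1 6 7 8)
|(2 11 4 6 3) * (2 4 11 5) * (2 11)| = 3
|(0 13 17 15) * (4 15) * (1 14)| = 10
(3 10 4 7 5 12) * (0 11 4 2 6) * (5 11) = [5, 1, 6, 10, 7, 12, 0, 11, 8, 9, 2, 4, 3] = (0 5 12 3 10 2 6)(4 7 11)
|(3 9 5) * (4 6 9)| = |(3 4 6 9 5)| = 5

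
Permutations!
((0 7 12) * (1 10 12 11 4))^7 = ((0 7 11 4 1 10 12))^7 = (12)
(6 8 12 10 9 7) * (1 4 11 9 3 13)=[0, 4, 2, 13, 11, 5, 8, 6, 12, 7, 3, 9, 10, 1]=(1 4 11 9 7 6 8 12 10 3 13)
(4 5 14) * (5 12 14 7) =(4 12 14)(5 7) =[0, 1, 2, 3, 12, 7, 6, 5, 8, 9, 10, 11, 14, 13, 4]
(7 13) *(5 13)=(5 13 7)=[0, 1, 2, 3, 4, 13, 6, 5, 8, 9, 10, 11, 12, 7]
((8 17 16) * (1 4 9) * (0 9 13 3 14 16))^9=((0 9 1 4 13 3 14 16 8 17))^9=(0 17 8 16 14 3 13 4 1 9)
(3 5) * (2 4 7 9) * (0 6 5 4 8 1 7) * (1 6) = (0 1 7 9 2 8 6 5 3 4) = [1, 7, 8, 4, 0, 3, 5, 9, 6, 2]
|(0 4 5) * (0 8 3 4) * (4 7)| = |(3 7 4 5 8)| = 5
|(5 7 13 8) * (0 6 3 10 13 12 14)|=10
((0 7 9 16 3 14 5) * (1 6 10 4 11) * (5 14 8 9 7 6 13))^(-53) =(0 4 13 6 11 5 10 1)(3 16 9 8)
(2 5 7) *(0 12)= (0 12)(2 5 7)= [12, 1, 5, 3, 4, 7, 6, 2, 8, 9, 10, 11, 0]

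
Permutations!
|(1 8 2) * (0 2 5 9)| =6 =|(0 2 1 8 5 9)|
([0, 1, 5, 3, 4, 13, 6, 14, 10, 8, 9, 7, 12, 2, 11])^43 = (2 5 13)(7 14 11)(8 10 9)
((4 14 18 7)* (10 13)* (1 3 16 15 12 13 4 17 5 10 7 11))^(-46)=(1 4 7 16 18 5 12)(3 14 17 15 11 10 13)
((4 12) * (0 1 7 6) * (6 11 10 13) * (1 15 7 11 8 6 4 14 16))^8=(16)(0 8 15 6 7)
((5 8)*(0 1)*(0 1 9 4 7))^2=(0 4)(7 9)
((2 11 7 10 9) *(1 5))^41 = ((1 5)(2 11 7 10 9))^41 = (1 5)(2 11 7 10 9)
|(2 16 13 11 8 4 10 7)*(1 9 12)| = 24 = |(1 9 12)(2 16 13 11 8 4 10 7)|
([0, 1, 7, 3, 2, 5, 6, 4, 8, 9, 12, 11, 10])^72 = (12)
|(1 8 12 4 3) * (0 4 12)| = 5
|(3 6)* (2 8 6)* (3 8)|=2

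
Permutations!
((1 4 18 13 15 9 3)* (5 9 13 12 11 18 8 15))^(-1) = (1 3 9 5 13 15 8 4)(11 12 18)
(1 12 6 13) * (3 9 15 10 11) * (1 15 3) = [0, 12, 2, 9, 4, 5, 13, 7, 8, 3, 11, 1, 6, 15, 14, 10] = (1 12 6 13 15 10 11)(3 9)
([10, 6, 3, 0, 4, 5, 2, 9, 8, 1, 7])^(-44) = [1, 0, 7, 9, 4, 5, 10, 2, 8, 3, 6]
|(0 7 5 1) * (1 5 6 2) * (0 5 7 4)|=|(0 4)(1 5 7 6 2)|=10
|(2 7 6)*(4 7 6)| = |(2 6)(4 7)| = 2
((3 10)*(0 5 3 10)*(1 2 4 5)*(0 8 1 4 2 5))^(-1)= (10)(0 4)(1 8 3 5)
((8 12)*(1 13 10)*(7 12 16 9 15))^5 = (1 10 13)(7 15 9 16 8 12)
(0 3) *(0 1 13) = [3, 13, 2, 1, 4, 5, 6, 7, 8, 9, 10, 11, 12, 0] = (0 3 1 13)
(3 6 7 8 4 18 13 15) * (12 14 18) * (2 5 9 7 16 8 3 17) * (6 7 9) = (2 5 6 16 8 4 12 14 18 13 15 17)(3 7) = [0, 1, 5, 7, 12, 6, 16, 3, 4, 9, 10, 11, 14, 15, 18, 17, 8, 2, 13]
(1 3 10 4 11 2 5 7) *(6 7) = (1 3 10 4 11 2 5 6 7) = [0, 3, 5, 10, 11, 6, 7, 1, 8, 9, 4, 2]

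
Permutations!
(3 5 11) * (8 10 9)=[0, 1, 2, 5, 4, 11, 6, 7, 10, 8, 9, 3]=(3 5 11)(8 10 9)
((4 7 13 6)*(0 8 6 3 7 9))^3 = (13)(0 4 8 9 6)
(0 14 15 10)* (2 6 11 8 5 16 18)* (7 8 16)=[14, 1, 6, 3, 4, 7, 11, 8, 5, 9, 0, 16, 12, 13, 15, 10, 18, 17, 2]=(0 14 15 10)(2 6 11 16 18)(5 7 8)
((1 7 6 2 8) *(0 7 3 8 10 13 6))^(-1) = (0 7)(1 8 3)(2 6 13 10)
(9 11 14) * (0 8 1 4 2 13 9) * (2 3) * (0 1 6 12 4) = (0 8 6 12 4 3 2 13 9 11 14 1) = [8, 0, 13, 2, 3, 5, 12, 7, 6, 11, 10, 14, 4, 9, 1]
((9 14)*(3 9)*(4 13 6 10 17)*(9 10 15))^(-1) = ((3 10 17 4 13 6 15 9 14))^(-1) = (3 14 9 15 6 13 4 17 10)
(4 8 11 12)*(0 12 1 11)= (0 12 4 8)(1 11)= [12, 11, 2, 3, 8, 5, 6, 7, 0, 9, 10, 1, 4]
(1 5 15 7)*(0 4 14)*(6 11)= (0 4 14)(1 5 15 7)(6 11)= [4, 5, 2, 3, 14, 15, 11, 1, 8, 9, 10, 6, 12, 13, 0, 7]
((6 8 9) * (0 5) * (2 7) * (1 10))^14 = (10)(6 9 8)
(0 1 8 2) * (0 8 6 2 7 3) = (0 1 6 2 8 7 3) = [1, 6, 8, 0, 4, 5, 2, 3, 7]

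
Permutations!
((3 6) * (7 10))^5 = ((3 6)(7 10))^5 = (3 6)(7 10)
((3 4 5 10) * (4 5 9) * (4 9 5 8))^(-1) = ((3 8 4 5 10))^(-1) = (3 10 5 4 8)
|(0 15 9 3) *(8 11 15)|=6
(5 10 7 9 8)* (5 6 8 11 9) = (5 10 7)(6 8)(9 11) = [0, 1, 2, 3, 4, 10, 8, 5, 6, 11, 7, 9]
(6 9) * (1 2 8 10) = (1 2 8 10)(6 9) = [0, 2, 8, 3, 4, 5, 9, 7, 10, 6, 1]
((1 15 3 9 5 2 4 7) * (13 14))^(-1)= (1 7 4 2 5 9 3 15)(13 14)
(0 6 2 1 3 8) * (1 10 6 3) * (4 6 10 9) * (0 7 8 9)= [3, 1, 0, 9, 6, 5, 2, 8, 7, 4, 10]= (10)(0 3 9 4 6 2)(7 8)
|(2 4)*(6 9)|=2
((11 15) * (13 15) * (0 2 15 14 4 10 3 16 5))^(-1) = (0 5 16 3 10 4 14 13 11 15 2)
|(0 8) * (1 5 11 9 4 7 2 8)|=|(0 1 5 11 9 4 7 2 8)|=9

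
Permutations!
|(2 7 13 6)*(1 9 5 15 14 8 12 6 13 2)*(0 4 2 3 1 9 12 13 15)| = 20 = |(0 4 2 7 3 1 12 6 9 5)(8 13 15 14)|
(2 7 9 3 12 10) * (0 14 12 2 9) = (0 14 12 10 9 3 2 7) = [14, 1, 7, 2, 4, 5, 6, 0, 8, 3, 9, 11, 10, 13, 12]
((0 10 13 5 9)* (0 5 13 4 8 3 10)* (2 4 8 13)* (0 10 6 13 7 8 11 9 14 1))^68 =(0 14 9 10 1 5 11)(2 6 8 4 13 3 7) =((0 10 11 9 5 14 1)(2 4 7 8 3 6 13))^68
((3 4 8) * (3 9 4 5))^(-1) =((3 5)(4 8 9))^(-1) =(3 5)(4 9 8)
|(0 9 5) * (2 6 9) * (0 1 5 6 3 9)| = 10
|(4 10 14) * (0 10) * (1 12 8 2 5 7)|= 12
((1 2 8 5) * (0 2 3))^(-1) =(0 3 1 5 8 2)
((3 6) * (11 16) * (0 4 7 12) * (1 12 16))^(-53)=((0 4 7 16 11 1 12)(3 6))^(-53)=(0 16 12 7 1 4 11)(3 6)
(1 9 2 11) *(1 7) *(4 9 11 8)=[0, 11, 8, 3, 9, 5, 6, 1, 4, 2, 10, 7]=(1 11 7)(2 8 4 9)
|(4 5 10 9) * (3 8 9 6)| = |(3 8 9 4 5 10 6)| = 7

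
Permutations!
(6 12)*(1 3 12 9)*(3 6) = (1 6 9)(3 12) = [0, 6, 2, 12, 4, 5, 9, 7, 8, 1, 10, 11, 3]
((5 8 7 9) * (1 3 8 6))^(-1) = (1 6 5 9 7 8 3)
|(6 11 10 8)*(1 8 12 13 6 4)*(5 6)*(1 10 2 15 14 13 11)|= 12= |(1 8 4 10 12 11 2 15 14 13 5 6)|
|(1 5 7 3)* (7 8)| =|(1 5 8 7 3)| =5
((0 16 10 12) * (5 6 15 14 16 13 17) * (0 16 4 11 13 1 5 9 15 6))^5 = ((0 1 5)(4 11 13 17 9 15 14)(10 12 16))^5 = (0 5 1)(4 15 17 11 14 9 13)(10 16 12)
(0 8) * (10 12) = [8, 1, 2, 3, 4, 5, 6, 7, 0, 9, 12, 11, 10] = (0 8)(10 12)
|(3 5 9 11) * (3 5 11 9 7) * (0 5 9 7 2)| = 12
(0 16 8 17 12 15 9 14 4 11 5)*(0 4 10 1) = (0 16 8 17 12 15 9 14 10 1)(4 11 5) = [16, 0, 2, 3, 11, 4, 6, 7, 17, 14, 1, 5, 15, 13, 10, 9, 8, 12]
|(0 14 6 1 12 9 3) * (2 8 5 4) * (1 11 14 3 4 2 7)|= 30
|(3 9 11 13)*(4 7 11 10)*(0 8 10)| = 9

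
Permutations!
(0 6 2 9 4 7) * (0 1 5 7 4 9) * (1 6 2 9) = (0 2)(1 5 7 6 9) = [2, 5, 0, 3, 4, 7, 9, 6, 8, 1]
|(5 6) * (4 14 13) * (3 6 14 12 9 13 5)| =4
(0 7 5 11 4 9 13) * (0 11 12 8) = (0 7 5 12 8)(4 9 13 11) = [7, 1, 2, 3, 9, 12, 6, 5, 0, 13, 10, 4, 8, 11]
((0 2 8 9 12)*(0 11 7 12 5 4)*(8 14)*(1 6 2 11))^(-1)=((0 11 7 12 1 6 2 14 8 9 5 4))^(-1)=(0 4 5 9 8 14 2 6 1 12 7 11)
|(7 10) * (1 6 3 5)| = |(1 6 3 5)(7 10)| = 4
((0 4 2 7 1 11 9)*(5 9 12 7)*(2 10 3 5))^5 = ((0 4 10 3 5 9)(1 11 12 7))^5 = (0 9 5 3 10 4)(1 11 12 7)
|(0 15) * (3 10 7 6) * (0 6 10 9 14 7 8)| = 9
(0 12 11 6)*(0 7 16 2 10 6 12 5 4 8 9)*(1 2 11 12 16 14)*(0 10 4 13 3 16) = (0 5 13 3 16 11)(1 2 4 8 9 10 6 7 14) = [5, 2, 4, 16, 8, 13, 7, 14, 9, 10, 6, 0, 12, 3, 1, 15, 11]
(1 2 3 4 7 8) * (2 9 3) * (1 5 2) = (1 9 3 4 7 8 5 2) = [0, 9, 1, 4, 7, 2, 6, 8, 5, 3]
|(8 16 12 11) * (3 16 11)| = |(3 16 12)(8 11)| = 6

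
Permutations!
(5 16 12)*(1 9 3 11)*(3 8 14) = (1 9 8 14 3 11)(5 16 12) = [0, 9, 2, 11, 4, 16, 6, 7, 14, 8, 10, 1, 5, 13, 3, 15, 12]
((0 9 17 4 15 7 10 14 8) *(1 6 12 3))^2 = (0 17 15 10 8 9 4 7 14)(1 12)(3 6)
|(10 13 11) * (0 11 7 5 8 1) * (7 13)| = |(13)(0 11 10 7 5 8 1)| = 7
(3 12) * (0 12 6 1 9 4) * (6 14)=(0 12 3 14 6 1 9 4)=[12, 9, 2, 14, 0, 5, 1, 7, 8, 4, 10, 11, 3, 13, 6]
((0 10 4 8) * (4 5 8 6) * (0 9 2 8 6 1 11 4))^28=((0 10 5 6)(1 11 4)(2 8 9))^28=(1 11 4)(2 8 9)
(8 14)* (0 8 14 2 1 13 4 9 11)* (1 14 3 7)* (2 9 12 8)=[2, 13, 14, 7, 12, 5, 6, 1, 9, 11, 10, 0, 8, 4, 3]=(0 2 14 3 7 1 13 4 12 8 9 11)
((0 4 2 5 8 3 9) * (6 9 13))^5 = (0 3 4 13 2 6 5 9 8)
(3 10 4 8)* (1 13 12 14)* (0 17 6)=(0 17 6)(1 13 12 14)(3 10 4 8)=[17, 13, 2, 10, 8, 5, 0, 7, 3, 9, 4, 11, 14, 12, 1, 15, 16, 6]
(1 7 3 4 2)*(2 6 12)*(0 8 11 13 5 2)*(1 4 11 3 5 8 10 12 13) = [10, 7, 4, 11, 6, 2, 13, 5, 3, 9, 12, 1, 0, 8] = (0 10 12)(1 7 5 2 4 6 13 8 3 11)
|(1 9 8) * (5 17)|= |(1 9 8)(5 17)|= 6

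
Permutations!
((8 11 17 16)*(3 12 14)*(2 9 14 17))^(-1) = (2 11 8 16 17 12 3 14 9) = ((2 9 14 3 12 17 16 8 11))^(-1)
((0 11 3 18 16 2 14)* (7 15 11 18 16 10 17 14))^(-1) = (0 14 17 10 18)(2 16 3 11 15 7)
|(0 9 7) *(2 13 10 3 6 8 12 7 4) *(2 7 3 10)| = 4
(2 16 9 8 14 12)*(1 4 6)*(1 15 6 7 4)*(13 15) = [0, 1, 16, 3, 7, 5, 13, 4, 14, 8, 10, 11, 2, 15, 12, 6, 9] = (2 16 9 8 14 12)(4 7)(6 13 15)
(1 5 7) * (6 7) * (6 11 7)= (1 5 11 7)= [0, 5, 2, 3, 4, 11, 6, 1, 8, 9, 10, 7]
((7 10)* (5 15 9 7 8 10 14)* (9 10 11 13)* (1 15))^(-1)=(1 5 14 7 9 13 11 8 10 15)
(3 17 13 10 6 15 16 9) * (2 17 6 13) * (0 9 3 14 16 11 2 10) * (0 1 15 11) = (0 9 14 16 3 6 11 2 17 10 13 1 15) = [9, 15, 17, 6, 4, 5, 11, 7, 8, 14, 13, 2, 12, 1, 16, 0, 3, 10]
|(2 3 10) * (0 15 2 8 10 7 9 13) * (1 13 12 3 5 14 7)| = 22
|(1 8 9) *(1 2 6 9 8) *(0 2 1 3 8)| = 7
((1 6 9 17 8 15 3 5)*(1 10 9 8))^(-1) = (1 17 9 10 5 3 15 8 6) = ((1 6 8 15 3 5 10 9 17))^(-1)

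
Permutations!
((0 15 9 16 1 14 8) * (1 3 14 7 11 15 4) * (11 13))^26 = ((0 4 1 7 13 11 15 9 16 3 14 8))^26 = (0 1 13 15 16 14)(3 8 4 7 11 9)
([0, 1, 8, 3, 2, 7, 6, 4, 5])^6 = (2 8 5 7 4)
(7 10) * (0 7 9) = (0 7 10 9) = [7, 1, 2, 3, 4, 5, 6, 10, 8, 0, 9]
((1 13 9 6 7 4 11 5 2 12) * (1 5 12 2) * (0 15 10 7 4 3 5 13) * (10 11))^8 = (0 10 12 5 6 15 7 13 1 4 11 3 9)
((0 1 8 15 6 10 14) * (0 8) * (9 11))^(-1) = ((0 1)(6 10 14 8 15)(9 11))^(-1) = (0 1)(6 15 8 14 10)(9 11)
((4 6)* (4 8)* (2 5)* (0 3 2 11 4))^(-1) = ((0 3 2 5 11 4 6 8))^(-1) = (0 8 6 4 11 5 2 3)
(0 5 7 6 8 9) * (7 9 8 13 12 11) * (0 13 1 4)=(0 5 9 13 12 11 7 6 1 4)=[5, 4, 2, 3, 0, 9, 1, 6, 8, 13, 10, 7, 11, 12]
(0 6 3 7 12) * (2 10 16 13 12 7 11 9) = (0 6 3 11 9 2 10 16 13 12) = [6, 1, 10, 11, 4, 5, 3, 7, 8, 2, 16, 9, 0, 12, 14, 15, 13]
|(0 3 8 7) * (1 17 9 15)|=4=|(0 3 8 7)(1 17 9 15)|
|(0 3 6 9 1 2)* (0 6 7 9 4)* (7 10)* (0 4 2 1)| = |(0 3 10 7 9)(2 6)| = 10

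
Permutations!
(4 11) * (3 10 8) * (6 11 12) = [0, 1, 2, 10, 12, 5, 11, 7, 3, 9, 8, 4, 6] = (3 10 8)(4 12 6 11)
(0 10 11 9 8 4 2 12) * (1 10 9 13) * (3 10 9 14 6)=(0 14 6 3 10 11 13 1 9 8 4 2 12)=[14, 9, 12, 10, 2, 5, 3, 7, 4, 8, 11, 13, 0, 1, 6]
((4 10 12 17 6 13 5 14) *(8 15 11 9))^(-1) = (4 14 5 13 6 17 12 10)(8 9 11 15)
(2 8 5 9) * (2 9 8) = (9)(5 8) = [0, 1, 2, 3, 4, 8, 6, 7, 5, 9]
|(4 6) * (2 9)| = 2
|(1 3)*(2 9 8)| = 6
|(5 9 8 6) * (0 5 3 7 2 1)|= |(0 5 9 8 6 3 7 2 1)|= 9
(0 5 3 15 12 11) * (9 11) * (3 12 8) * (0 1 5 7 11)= [7, 5, 2, 15, 4, 12, 6, 11, 3, 0, 10, 1, 9, 13, 14, 8]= (0 7 11 1 5 12 9)(3 15 8)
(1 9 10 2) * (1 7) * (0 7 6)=[7, 9, 6, 3, 4, 5, 0, 1, 8, 10, 2]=(0 7 1 9 10 2 6)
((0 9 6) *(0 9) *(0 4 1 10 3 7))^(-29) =(0 4 1 10 3 7)(6 9)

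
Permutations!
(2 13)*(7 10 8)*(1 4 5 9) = (1 4 5 9)(2 13)(7 10 8) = [0, 4, 13, 3, 5, 9, 6, 10, 7, 1, 8, 11, 12, 2]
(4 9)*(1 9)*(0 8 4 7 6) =(0 8 4 1 9 7 6) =[8, 9, 2, 3, 1, 5, 0, 6, 4, 7]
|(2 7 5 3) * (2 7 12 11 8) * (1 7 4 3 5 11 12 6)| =|(12)(1 7 11 8 2 6)(3 4)| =6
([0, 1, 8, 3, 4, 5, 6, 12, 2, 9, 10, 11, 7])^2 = [0, 1, 2, 3, 4, 5, 6, 7, 8, 9, 10, 11, 12]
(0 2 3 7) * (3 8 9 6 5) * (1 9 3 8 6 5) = [2, 9, 6, 7, 4, 8, 1, 0, 3, 5] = (0 2 6 1 9 5 8 3 7)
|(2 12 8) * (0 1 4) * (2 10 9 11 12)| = 15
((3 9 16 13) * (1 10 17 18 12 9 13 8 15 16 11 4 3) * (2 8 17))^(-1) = ((1 10 2 8 15 16 17 18 12 9 11 4 3 13))^(-1) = (1 13 3 4 11 9 12 18 17 16 15 8 2 10)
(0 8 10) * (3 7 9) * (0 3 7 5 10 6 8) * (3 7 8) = [0, 1, 2, 5, 4, 10, 3, 9, 6, 8, 7] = (3 5 10 7 9 8 6)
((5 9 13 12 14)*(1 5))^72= ((1 5 9 13 12 14))^72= (14)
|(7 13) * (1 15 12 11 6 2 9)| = 14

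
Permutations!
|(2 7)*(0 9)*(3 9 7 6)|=6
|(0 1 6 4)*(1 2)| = |(0 2 1 6 4)| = 5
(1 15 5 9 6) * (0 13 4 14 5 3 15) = (0 13 4 14 5 9 6 1)(3 15) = [13, 0, 2, 15, 14, 9, 1, 7, 8, 6, 10, 11, 12, 4, 5, 3]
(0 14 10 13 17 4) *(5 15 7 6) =[14, 1, 2, 3, 0, 15, 5, 6, 8, 9, 13, 11, 12, 17, 10, 7, 16, 4] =(0 14 10 13 17 4)(5 15 7 6)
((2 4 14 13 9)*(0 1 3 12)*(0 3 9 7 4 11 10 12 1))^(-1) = (1 3 12 10 11 2 9)(4 7 13 14)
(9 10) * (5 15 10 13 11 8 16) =(5 15 10 9 13 11 8 16) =[0, 1, 2, 3, 4, 15, 6, 7, 16, 13, 9, 8, 12, 11, 14, 10, 5]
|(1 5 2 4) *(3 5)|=5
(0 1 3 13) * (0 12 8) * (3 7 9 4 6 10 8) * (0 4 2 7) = (0 1)(2 7 9)(3 13 12)(4 6 10 8) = [1, 0, 7, 13, 6, 5, 10, 9, 4, 2, 8, 11, 3, 12]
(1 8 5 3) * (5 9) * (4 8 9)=[0, 9, 2, 1, 8, 3, 6, 7, 4, 5]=(1 9 5 3)(4 8)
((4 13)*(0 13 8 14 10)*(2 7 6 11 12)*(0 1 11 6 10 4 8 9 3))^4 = ((0 13 8 14 4 9 3)(1 11 12 2 7 10))^4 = (0 4 13 9 8 3 14)(1 7 12)(2 11 10)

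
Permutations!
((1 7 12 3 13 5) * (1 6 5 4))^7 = (1 7 12 3 13 4)(5 6)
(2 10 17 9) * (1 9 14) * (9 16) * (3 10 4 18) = (1 16 9 2 4 18 3 10 17 14) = [0, 16, 4, 10, 18, 5, 6, 7, 8, 2, 17, 11, 12, 13, 1, 15, 9, 14, 3]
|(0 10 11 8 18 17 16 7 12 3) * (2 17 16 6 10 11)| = |(0 11 8 18 16 7 12 3)(2 17 6 10)| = 8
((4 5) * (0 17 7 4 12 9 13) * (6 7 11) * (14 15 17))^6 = ((0 14 15 17 11 6 7 4 5 12 9 13))^6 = (0 7)(4 14)(5 15)(6 13)(9 11)(12 17)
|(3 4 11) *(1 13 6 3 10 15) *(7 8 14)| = |(1 13 6 3 4 11 10 15)(7 8 14)| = 24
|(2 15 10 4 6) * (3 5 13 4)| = |(2 15 10 3 5 13 4 6)| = 8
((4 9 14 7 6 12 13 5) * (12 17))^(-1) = (4 5 13 12 17 6 7 14 9)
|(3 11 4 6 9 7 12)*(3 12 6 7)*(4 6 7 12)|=4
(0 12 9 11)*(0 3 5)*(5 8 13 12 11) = [11, 1, 2, 8, 4, 0, 6, 7, 13, 5, 10, 3, 9, 12] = (0 11 3 8 13 12 9 5)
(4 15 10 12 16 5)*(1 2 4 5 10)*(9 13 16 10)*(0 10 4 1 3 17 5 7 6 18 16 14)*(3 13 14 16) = (0 10 12 4 15 13 16 9 14)(1 2)(3 17 5 7 6 18) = [10, 2, 1, 17, 15, 7, 18, 6, 8, 14, 12, 11, 4, 16, 0, 13, 9, 5, 3]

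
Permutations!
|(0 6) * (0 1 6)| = 2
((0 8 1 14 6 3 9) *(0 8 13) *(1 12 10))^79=(0 13)(1 10 12 8 9 3 6 14)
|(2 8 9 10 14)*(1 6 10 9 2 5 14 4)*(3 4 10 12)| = 10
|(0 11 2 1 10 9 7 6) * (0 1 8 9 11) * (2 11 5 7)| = |(11)(1 10 5 7 6)(2 8 9)| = 15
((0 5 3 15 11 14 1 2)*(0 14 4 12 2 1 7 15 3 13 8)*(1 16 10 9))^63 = ((0 5 13 8)(1 16 10 9)(2 14 7 15 11 4 12))^63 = (0 8 13 5)(1 9 10 16)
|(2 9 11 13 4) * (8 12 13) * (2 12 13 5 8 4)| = |(2 9 11 4 12 5 8 13)| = 8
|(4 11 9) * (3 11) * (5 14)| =4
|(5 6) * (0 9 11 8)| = |(0 9 11 8)(5 6)| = 4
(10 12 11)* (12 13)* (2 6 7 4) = (2 6 7 4)(10 13 12 11) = [0, 1, 6, 3, 2, 5, 7, 4, 8, 9, 13, 10, 11, 12]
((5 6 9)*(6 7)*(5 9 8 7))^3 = ((9)(6 8 7))^3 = (9)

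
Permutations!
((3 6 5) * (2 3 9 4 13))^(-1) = (2 13 4 9 5 6 3)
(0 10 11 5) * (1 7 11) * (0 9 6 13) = (0 10 1 7 11 5 9 6 13) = [10, 7, 2, 3, 4, 9, 13, 11, 8, 6, 1, 5, 12, 0]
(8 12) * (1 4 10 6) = (1 4 10 6)(8 12) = [0, 4, 2, 3, 10, 5, 1, 7, 12, 9, 6, 11, 8]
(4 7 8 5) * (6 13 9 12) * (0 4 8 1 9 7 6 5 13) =(0 4 6)(1 9 12 5 8 13 7) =[4, 9, 2, 3, 6, 8, 0, 1, 13, 12, 10, 11, 5, 7]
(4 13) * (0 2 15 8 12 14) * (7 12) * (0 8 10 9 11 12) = (0 2 15 10 9 11 12 14 8 7)(4 13) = [2, 1, 15, 3, 13, 5, 6, 0, 7, 11, 9, 12, 14, 4, 8, 10]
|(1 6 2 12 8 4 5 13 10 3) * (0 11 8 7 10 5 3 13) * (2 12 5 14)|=|(0 11 8 4 3 1 6 12 7 10 13 14 2 5)|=14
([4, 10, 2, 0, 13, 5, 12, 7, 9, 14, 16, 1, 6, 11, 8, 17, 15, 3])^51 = (0 4 13 11 1 10 16 15 17 3)(6 12)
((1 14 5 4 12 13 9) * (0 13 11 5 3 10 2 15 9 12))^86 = ((0 13 12 11 5 4)(1 14 3 10 2 15 9))^86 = (0 12 5)(1 3 2 9 14 10 15)(4 13 11)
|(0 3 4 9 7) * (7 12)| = 6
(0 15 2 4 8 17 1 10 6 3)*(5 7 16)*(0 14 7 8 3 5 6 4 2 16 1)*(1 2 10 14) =(0 15 16 6 5 8 17)(1 14 7 2 10 4 3) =[15, 14, 10, 1, 3, 8, 5, 2, 17, 9, 4, 11, 12, 13, 7, 16, 6, 0]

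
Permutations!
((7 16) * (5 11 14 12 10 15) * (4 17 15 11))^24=((4 17 15 5)(7 16)(10 11 14 12))^24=(17)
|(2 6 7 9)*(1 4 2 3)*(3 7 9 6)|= 12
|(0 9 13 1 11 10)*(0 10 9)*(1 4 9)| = 6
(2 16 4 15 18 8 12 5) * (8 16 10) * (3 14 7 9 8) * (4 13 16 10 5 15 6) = (2 5)(3 14 7 9 8 12 15 18 10)(4 6)(13 16) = [0, 1, 5, 14, 6, 2, 4, 9, 12, 8, 3, 11, 15, 16, 7, 18, 13, 17, 10]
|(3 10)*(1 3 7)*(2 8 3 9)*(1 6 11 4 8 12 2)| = 14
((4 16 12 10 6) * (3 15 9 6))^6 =((3 15 9 6 4 16 12 10))^6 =(3 12 4 9)(6 15 10 16)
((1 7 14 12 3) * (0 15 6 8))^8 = ((0 15 6 8)(1 7 14 12 3))^8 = (15)(1 12 7 3 14)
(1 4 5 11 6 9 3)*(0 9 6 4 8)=(0 9 3 1 8)(4 5 11)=[9, 8, 2, 1, 5, 11, 6, 7, 0, 3, 10, 4]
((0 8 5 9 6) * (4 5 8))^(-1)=((0 4 5 9 6))^(-1)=(0 6 9 5 4)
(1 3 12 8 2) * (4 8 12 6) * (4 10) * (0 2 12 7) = (0 2 1 3 6 10 4 8 12 7) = [2, 3, 1, 6, 8, 5, 10, 0, 12, 9, 4, 11, 7]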